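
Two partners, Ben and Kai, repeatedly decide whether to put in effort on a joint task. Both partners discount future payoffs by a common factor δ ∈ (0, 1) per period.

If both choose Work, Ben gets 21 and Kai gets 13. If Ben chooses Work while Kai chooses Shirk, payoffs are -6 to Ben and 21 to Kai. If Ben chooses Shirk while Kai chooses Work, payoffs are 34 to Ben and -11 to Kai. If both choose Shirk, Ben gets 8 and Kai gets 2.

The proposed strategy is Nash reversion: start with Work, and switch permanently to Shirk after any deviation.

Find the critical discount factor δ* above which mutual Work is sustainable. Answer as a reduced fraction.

For Ben: deviation gain 34−21 = 13, per-period punishment loss 21−8 = 13. IC gives δ ≥ 13/26 = 1/2.
For Kai: gain 8, loss 11 per period, so δ ≥ 8/19.
The tighter constraint is Ben's, so cooperation needs δ ≥ 1/2.

1/2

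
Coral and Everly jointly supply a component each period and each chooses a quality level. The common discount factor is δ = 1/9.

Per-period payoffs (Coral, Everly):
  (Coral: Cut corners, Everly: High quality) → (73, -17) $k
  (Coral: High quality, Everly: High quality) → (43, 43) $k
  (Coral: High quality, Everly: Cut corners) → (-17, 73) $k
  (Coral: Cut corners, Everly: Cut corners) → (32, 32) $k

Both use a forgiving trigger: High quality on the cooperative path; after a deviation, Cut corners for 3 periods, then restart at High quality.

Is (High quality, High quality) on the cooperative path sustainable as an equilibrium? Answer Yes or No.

No

Comparing payoff streams over the 4 periods until play realigns: cooperate → 43(1+δ+…+δ^3); deviate → 73 + 32(δ+…+δ^3).
Cooperation is sustained iff (43−32)(δ+…+δ^3) ≥ 73−43.
δ+…+δ^3 = 1/9·(1−(1/9)^3)/(1−1/9) = 0.1248, and (73−43)/(43−32) = 2.7273.
0.1248 < 2.7273, so cooperation is not sustainable.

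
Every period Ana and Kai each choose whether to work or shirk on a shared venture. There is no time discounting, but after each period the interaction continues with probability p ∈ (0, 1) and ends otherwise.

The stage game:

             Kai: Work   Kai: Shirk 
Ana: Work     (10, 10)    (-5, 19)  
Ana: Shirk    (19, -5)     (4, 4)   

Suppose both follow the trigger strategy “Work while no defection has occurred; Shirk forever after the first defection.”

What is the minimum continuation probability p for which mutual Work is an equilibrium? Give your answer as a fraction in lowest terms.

3/5

With no time discounting, the continuation probability p plays the role of the discount factor.
Grim-trigger IC: 10/(1−p) ≥ 19 + 4p/(1−p) ⇒ p ≥ (19−10)/(19−4) = 3/5.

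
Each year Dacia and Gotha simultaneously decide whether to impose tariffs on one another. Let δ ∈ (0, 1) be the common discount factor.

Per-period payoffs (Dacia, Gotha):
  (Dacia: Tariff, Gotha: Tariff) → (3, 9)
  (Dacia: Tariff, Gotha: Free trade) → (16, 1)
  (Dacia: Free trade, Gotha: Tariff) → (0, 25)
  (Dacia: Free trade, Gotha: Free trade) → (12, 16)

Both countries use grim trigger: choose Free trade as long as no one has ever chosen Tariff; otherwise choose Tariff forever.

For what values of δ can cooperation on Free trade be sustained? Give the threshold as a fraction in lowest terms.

9/16

For Dacia: deviation gain 16−12 = 4, per-period punishment loss 12−3 = 9. IC gives δ ≥ 4/13.
For Gotha: gain 9, loss 7 per period, so δ ≥ 9/16.
The tighter constraint is Gotha's, so cooperation needs δ ≥ 9/16.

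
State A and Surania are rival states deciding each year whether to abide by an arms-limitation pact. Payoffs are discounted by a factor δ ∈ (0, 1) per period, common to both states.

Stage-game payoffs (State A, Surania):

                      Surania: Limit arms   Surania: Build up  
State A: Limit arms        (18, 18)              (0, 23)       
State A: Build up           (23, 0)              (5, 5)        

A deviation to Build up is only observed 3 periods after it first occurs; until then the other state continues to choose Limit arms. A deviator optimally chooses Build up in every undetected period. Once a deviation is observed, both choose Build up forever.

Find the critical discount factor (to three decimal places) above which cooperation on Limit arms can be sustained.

0.652

The best deviation is to choose Build up for all 3 undetected periods, earning 23 each, then 5 forever once detected.
Deviation value: 23(1−δ^3)/(1−δ) + 5δ^3/(1−δ); cooperation value: 18/(1−δ).
IC: 18 ≥ 23(1−δ^3) + 5δ^3 = 23 − 18δ^3.
So δ^3 ≥ 5/18, giving δ ≥ (5/18)^(1/3) ≈ 0.652.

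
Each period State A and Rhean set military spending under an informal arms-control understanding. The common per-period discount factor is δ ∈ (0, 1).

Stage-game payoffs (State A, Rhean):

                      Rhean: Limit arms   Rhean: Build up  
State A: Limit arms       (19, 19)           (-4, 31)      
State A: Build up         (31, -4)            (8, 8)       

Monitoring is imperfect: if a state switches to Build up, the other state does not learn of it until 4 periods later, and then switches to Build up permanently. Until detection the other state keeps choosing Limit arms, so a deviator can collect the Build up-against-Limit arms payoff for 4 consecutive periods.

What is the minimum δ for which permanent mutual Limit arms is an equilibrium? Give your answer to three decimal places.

Deviating for the 4 undetected periods gains 31−19 = 12 per period over cooperation, then loses 19−8 = 11 per period forever once punishment starts.
Gain: 12(1 + δ + … + δ^3); loss: 11·δ^4/(1−δ).
No profitable deviation ⇔ 12(1−δ^4) ≤ 11·δ^4, i.e. δ^4 ≥ 12/(12+11) = 12/23.
Hence δ ≥ (12/23)^(1/4) ≈ 0.850.

0.850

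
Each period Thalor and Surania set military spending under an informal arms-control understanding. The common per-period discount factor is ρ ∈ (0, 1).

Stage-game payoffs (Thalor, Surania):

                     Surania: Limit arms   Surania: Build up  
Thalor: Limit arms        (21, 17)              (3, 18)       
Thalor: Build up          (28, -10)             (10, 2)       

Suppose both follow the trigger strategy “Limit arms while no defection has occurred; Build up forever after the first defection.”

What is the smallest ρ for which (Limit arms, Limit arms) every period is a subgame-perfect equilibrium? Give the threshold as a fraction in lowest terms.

7/18

Thalor: cooperation gives 21 each period; deviation gives 28 once then 10 forever.
  21/(1−ρ) ≥ 28 + 10ρ/(1−ρ) ⇒ ρ ≥ 7/18.
Surania: cooperation gives 17 each period; deviation gives 18 once then 2 forever.
  ρ ≥ 1/16.
Both must hold, so the binding constraint is Thalor's: ρ ≥ 7/18.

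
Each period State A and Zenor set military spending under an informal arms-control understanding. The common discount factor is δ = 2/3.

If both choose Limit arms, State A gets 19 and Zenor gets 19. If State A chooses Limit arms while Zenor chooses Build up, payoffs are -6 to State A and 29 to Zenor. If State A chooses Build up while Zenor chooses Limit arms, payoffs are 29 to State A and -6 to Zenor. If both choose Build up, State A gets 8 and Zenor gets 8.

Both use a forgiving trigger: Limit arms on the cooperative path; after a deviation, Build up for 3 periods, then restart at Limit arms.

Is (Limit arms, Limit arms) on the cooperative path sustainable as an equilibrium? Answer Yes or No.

IC: δ+…+δ^3 ≥ (29−19)/(19−8) = 10/11.
At δ = 2/3: partial sum = 1.4074 ≥ 0.9091. Cooperation sustainable.

Yes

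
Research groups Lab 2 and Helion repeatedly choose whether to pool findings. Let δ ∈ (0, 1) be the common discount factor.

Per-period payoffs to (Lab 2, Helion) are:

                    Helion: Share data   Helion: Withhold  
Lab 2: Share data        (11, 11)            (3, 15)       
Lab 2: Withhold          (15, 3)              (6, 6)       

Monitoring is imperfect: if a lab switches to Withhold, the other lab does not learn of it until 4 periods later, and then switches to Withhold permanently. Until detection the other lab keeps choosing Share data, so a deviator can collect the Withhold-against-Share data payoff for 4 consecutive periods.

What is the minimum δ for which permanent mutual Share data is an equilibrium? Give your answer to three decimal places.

A deviator earns 15 for 4 periods, then 6 forever; cooperating earns 11 forever. Multiplying the IC by (1−δ):
11 ≥ 15(1−δ^4) + 6δ^4, so 9·δ^4 ≥ 4 and δ^4 ≥ 4/9.
δ ≥ (4/9)^(1/4) ≈ 0.816.

0.816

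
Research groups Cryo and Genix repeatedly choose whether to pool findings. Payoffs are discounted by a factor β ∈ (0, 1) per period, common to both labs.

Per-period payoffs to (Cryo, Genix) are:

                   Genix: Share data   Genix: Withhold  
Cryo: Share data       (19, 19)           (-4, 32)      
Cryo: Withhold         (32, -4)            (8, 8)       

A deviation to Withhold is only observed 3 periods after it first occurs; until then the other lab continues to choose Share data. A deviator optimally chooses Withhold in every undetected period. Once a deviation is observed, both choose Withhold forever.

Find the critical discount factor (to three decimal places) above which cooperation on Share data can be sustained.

0.815

The best deviation is to choose Withhold for all 3 undetected periods, earning 32 each, then 8 forever once detected.
Deviation value: 32(1−β^3)/(1−β) + 8β^3/(1−β); cooperation value: 19/(1−β).
IC: 19 ≥ 32(1−β^3) + 8β^3 = 32 − 24β^3.
So β^3 ≥ 13/24, giving β ≥ (13/24)^(1/3) ≈ 0.815.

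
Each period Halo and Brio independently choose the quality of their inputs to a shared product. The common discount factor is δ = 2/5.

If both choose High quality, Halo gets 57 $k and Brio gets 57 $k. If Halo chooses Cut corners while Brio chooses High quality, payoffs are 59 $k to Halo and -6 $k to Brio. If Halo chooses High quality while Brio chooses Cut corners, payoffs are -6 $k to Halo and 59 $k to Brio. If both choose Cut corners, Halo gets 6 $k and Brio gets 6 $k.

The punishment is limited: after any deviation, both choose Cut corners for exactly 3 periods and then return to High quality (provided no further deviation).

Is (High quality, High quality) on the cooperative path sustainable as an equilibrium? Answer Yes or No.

A one-shot deviation gives 59 now, then 6 for 3 periods, then back to 57.
Gain from deviating: (59−57) today; loss: (57−6) in each of the next 3 periods.
No-deviation condition: (57−6)(δ+…+δ^3) ≥ 59−57, i.e. δ+…+δ^3 ≥ 2/51.
At δ = 2/5: δ+…+δ^3 = 0.6240 ≥ 0.0392.
So cooperation is sustainable.

Yes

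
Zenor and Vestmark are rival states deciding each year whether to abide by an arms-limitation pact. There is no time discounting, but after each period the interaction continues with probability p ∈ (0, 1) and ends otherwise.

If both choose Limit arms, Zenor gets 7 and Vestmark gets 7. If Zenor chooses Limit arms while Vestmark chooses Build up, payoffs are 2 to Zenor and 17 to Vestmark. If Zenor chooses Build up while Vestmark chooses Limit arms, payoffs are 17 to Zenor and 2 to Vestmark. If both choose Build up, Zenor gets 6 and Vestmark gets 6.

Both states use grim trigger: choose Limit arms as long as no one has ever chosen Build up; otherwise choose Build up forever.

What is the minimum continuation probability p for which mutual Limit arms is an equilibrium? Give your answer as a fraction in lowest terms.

10/11

With no time discounting, the continuation probability p plays the role of the discount factor.
Grim-trigger IC: 7/(1−p) ≥ 17 + 6p/(1−p) ⇒ p ≥ (17−7)/(17−6) = 10/11.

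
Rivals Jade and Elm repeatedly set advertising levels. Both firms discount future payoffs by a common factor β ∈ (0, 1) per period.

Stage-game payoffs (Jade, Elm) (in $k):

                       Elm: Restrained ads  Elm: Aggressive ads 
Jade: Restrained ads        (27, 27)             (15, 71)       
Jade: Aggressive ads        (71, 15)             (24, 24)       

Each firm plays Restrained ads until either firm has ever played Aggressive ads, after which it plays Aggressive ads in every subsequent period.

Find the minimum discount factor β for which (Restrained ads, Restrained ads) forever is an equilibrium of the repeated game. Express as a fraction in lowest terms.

One-period gain from deviating is 71 − 27 = 44. The loss is 27 − 24 = 3 in every subsequent period, with present value 3·β/(1−β).
Deviation is unprofitable when 3·β/(1−β) ≥ 44, i.e. β/(1−β) ≥ 44/3.
Equivalently β ≥ 44/(44+3) = 44/47.

44/47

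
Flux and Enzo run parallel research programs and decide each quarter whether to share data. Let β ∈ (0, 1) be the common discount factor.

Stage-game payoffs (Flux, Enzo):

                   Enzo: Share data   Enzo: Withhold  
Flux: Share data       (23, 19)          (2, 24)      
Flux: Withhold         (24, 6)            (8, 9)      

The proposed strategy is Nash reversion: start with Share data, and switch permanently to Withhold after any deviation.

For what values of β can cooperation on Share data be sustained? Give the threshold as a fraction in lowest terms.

Flux: cooperation gives 23 each period; deviation gives 24 once then 8 forever.
  23/(1−β) ≥ 24 + 8β/(1−β) ⇒ β ≥ 1/16.
Enzo: cooperation gives 19 each period; deviation gives 24 once then 9 forever.
  β ≥ 5/15 = 1/3.
Both must hold, so the binding constraint is Enzo's: β ≥ 1/3.

1/3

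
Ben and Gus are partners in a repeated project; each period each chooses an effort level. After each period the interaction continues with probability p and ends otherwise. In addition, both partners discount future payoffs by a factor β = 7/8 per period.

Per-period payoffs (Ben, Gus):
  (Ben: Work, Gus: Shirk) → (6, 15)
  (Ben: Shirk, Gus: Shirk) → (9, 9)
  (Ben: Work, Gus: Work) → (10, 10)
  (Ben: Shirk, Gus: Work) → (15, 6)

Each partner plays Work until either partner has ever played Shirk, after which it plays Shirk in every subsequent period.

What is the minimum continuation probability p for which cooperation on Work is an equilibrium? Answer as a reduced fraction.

20/21

With continuation probability p and discount β, the effective per-period discount factor is βp.
Grim-trigger IC: βp ≥ (15−10)/(15−9) = 5/6.
So p ≥ (5/6)/(7/8) = 20/21.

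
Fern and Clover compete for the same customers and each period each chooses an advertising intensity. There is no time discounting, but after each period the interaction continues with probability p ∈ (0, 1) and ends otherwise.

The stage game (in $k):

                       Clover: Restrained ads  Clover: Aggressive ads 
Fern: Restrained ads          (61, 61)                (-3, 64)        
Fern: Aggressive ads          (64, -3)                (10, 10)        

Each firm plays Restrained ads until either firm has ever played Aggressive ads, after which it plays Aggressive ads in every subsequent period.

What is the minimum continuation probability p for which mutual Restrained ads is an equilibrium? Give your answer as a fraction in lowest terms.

1/18

Expected cooperation value is 61 + p·61 + p²·61 + … = 61/(1−p); deviation gives 64 + p·10/(1−p).
61 ≥ 64(1−p) + 10p ⇒ 54p ≥ 3 ⇒ p ≥ 3/54 = 1/18.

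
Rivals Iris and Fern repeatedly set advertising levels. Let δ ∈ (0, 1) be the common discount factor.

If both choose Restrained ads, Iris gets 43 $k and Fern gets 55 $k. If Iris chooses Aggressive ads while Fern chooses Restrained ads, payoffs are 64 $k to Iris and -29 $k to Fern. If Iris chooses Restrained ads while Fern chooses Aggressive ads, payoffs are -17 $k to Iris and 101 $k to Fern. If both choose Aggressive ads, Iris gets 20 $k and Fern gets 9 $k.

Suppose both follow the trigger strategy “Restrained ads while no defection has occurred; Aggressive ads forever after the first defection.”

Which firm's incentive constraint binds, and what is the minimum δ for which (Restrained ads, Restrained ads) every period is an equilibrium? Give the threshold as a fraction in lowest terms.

For Iris: deviation gain 64−43 = 21, per-period punishment loss 43−20 = 23. IC gives δ ≥ 21/44.
For Fern: gain 46, loss 46 per period, so δ ≥ 46/92 = 1/2.
The tighter constraint is Fern's, so cooperation needs δ ≥ 1/2.

Fern; δ ≥ 1/2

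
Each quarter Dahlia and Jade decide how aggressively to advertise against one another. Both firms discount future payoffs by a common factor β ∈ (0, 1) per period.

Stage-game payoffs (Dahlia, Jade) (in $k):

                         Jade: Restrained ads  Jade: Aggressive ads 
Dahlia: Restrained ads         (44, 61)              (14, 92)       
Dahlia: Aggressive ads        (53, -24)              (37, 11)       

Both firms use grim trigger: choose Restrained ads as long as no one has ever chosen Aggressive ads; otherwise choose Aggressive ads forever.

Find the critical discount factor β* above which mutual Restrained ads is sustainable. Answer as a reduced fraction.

Dahlia's threshold: (53−44)/(53−37) = 9/16.
Jade's threshold: (92−61)/(92−11) = 31/81.
9/16 > 31/81, so Dahlia binds and β* = 9/16.

9/16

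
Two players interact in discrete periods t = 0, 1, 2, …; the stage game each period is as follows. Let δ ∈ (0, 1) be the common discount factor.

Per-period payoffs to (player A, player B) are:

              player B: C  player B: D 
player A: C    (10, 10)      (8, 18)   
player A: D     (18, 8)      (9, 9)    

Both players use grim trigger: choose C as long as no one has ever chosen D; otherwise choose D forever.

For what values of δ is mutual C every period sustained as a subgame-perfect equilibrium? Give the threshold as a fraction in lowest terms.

8/9

One-period gain from deviating is 18 − 10 = 8. The loss is 10 − 9 = 1 in every subsequent period, with present value 1·δ/(1−δ).
Deviation is unprofitable when 1·δ/(1−δ) ≥ 8, i.e. δ/(1−δ) ≥ 8.
Equivalently δ ≥ 8/(8+1) = 8/9.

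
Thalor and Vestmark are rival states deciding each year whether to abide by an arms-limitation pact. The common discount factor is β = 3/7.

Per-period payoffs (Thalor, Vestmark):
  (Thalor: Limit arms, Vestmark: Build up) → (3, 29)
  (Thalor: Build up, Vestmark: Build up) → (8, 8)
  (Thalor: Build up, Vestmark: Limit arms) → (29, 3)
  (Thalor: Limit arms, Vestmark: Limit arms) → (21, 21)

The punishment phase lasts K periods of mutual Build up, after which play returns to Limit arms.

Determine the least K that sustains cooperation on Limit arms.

Need Σ_{k=1}^{K} β^k ≥ (29−21)/(21−8) = 0.6154 at β = 3/7.
At K = 2 the sum is 0.6122 < 0.6154; at K = 3 it is 0.6910 ≥ 0.6154.
So the minimum punishment length is K = 3.

3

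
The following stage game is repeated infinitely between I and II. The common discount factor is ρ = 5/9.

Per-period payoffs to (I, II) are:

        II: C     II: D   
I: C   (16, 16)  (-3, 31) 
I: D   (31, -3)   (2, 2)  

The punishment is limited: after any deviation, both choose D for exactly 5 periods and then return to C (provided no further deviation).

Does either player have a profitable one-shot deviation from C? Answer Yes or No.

No

A one-shot deviation gives 31 now, then 2 for 5 periods, then back to 16.
Gain from deviating: (31−16) today; loss: (16−2) in each of the next 5 periods.
No-deviation condition: (16−2)(ρ+…+ρ^5) ≥ 31−16, i.e. ρ+…+ρ^5 ≥ 15/14.
At ρ = 5/9: ρ+…+ρ^5 = 1.1838 ≥ 1.0714.
So cooperation is sustainable.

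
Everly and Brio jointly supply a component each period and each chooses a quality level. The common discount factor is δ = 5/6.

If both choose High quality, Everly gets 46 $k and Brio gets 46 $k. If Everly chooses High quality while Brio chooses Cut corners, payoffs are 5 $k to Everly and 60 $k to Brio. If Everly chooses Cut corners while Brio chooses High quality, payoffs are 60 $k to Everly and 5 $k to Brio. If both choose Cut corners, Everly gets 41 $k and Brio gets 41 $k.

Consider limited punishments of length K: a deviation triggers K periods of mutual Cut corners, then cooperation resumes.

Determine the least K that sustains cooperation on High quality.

Need Σ_{k=1}^{K} δ^k ≥ (60−46)/(46−41) = 2.8000 at δ = 5/6.
At K = 4 the sum is 2.5887 < 2.8000; at K = 5 it is 2.9906 ≥ 2.8000.
So the minimum punishment length is K = 5.

5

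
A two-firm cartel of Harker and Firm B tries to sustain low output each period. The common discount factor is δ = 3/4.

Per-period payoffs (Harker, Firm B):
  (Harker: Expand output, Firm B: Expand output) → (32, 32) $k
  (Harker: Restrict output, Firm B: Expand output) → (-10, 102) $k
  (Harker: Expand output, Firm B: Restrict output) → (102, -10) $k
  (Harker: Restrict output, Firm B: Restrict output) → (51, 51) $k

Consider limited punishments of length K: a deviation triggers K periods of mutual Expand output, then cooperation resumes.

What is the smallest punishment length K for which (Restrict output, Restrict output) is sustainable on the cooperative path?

IC: δ(1−δ^K)/(1−δ) ≥ (102−51)/(51−32) = 51/19.
With δ = 3/4: need 1 − δ^K ≥ 51/19·(1−3/4)/(3/4), i.e. δ^K ≤ 0.1053.
Since (3/4)^7 = 0.1335 and (3/4)^8 = 0.1001, the smallest such K is 8.

8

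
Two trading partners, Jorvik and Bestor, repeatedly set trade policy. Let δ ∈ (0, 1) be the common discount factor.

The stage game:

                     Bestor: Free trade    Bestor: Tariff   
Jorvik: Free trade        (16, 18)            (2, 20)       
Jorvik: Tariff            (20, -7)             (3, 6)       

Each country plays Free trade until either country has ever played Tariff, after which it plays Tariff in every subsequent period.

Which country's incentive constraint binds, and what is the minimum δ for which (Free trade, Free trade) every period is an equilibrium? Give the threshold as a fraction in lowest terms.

Jorvik; δ ≥ 4/17

Jorvik's threshold: (20−16)/(20−3) = 4/17.
Bestor's threshold: (20−18)/(20−6) = 1/7.
4/17 > 1/7, so Jorvik binds and δ* = 4/17.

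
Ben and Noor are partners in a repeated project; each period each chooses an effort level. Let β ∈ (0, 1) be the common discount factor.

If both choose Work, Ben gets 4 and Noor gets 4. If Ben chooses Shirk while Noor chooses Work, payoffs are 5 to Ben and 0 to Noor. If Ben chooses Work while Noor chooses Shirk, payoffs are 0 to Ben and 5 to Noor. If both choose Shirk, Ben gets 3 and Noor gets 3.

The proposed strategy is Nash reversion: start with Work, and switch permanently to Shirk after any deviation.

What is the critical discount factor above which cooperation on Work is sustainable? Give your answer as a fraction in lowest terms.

1/2

Cooperation forever yields 4 each period: 4/(1−β).
Deviating yields 5 once, then 3 forever: 5 + 3β/(1−β).
No profitable deviation requires 4/(1−β) ≥ 5 + 3β/(1−β).
Multiplying by (1−β): 4 ≥ 5(1−β) + 3β = 5 − 2β.
So 2β ≥ 1, i.e. β ≥ 1/2.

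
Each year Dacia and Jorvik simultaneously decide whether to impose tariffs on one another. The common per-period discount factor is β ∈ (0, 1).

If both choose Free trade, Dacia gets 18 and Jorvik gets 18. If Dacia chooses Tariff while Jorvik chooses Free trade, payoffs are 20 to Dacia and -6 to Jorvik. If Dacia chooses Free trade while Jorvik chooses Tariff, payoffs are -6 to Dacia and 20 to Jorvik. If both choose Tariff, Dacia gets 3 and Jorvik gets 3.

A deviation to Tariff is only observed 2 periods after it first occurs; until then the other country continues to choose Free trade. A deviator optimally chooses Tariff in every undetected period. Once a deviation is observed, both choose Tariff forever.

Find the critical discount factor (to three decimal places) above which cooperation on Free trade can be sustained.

A deviator earns 20 for 2 periods, then 3 forever; cooperating earns 18 forever. Multiplying the IC by (1−β):
18 ≥ 20(1−β^2) + 3β^2, so 17·β^2 ≥ 2 and β^2 ≥ 2/17.
β ≥ (2/17)^(1/2) ≈ 0.343.

0.343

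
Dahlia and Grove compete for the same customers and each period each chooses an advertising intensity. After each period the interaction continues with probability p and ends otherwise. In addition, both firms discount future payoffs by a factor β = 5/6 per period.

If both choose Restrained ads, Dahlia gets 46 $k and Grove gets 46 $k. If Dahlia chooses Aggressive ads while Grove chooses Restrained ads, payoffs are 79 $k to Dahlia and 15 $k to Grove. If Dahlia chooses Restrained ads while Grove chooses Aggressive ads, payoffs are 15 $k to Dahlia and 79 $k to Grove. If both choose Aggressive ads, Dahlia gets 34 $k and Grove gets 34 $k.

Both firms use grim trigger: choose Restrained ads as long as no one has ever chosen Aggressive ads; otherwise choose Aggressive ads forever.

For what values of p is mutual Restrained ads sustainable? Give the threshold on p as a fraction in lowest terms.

22/25

With continuation probability p and discount β, the effective per-period discount factor is βp.
Grim-trigger IC: βp ≥ (79−46)/(79−34) = 11/15.
So p ≥ (11/15)/(5/6) = 22/25.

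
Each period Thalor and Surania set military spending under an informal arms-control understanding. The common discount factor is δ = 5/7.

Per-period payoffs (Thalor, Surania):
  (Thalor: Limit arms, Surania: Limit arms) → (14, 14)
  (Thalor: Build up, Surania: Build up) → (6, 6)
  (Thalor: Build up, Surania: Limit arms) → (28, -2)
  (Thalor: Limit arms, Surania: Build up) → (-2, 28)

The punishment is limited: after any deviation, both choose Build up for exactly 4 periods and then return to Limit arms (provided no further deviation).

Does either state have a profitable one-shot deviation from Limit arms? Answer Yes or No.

No

A one-shot deviation gives 28 now, then 6 for 4 periods, then back to 14.
Gain from deviating: (28−14) today; loss: (14−6) in each of the next 4 periods.
No-deviation condition: (14−6)(δ+…+δ^4) ≥ 28−14, i.e. δ+…+δ^4 ≥ 7/4.
At δ = 5/7: δ+…+δ^4 = 1.8492 ≥ 1.7500.
So cooperation is sustainable.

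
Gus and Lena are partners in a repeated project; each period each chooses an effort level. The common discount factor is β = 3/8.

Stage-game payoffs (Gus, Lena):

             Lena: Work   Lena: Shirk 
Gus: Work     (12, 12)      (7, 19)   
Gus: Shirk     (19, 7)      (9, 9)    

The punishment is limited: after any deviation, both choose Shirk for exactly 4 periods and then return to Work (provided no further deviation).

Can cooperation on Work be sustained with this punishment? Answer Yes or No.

No

A one-shot deviation gives 19 now, then 9 for 4 periods, then back to 12.
Gain from deviating: (19−12) today; loss: (12−9) in each of the next 4 periods.
No-deviation condition: (12−9)(β+…+β^4) ≥ 19−12, i.e. β+…+β^4 ≥ 7/3.
At β = 3/8: β+…+β^4 = 0.5881 < 2.3333.
So cooperation is not sustainable.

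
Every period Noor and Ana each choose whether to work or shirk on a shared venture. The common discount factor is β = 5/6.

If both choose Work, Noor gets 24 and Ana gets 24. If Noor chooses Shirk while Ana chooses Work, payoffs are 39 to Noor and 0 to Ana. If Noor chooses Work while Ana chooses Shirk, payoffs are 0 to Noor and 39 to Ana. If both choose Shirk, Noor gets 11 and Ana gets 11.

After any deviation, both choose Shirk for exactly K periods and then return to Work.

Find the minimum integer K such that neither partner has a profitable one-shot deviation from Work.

Need Σ_{k=1}^{K} β^k ≥ (39−24)/(24−11) = 1.1538 at β = 5/6.
At K = 1 the sum is 0.8333 < 1.1538; at K = 2 it is 1.5278 ≥ 1.1538.
So the minimum punishment length is K = 2.

2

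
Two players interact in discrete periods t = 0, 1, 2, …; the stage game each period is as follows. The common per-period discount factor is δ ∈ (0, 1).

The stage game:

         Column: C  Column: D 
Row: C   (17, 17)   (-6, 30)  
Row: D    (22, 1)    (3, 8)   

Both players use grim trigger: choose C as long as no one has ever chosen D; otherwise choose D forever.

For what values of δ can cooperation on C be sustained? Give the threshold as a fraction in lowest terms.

Row: cooperation gives 17 each period; deviation gives 22 once then 3 forever.
  17/(1−δ) ≥ 22 + 3δ/(1−δ) ⇒ δ ≥ 5/19.
Column: cooperation gives 17 each period; deviation gives 30 once then 8 forever.
  δ ≥ 13/22.
Both must hold, so the binding constraint is Column's: δ ≥ 13/22.

13/22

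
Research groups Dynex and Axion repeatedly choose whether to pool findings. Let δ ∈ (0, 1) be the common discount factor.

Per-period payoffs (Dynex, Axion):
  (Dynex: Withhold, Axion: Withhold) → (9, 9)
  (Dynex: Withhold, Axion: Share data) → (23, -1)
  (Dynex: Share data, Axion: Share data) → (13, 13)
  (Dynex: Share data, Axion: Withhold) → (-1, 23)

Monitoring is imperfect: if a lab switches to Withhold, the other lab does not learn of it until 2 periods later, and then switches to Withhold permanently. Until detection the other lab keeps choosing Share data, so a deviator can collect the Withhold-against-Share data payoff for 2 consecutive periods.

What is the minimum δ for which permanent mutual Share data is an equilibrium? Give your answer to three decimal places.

0.845

Deviating for the 2 undetected periods gains 23−13 = 10 per period over cooperation, then loses 13−9 = 4 per period forever once punishment starts.
Gain: 10(1 + δ + … + δ^1); loss: 4·δ^2/(1−δ).
No profitable deviation ⇔ 10(1−δ^2) ≤ 4·δ^2, i.e. δ^2 ≥ 10/(10+4) = 5/7.
Hence δ ≥ (5/7)^(1/2) ≈ 0.845.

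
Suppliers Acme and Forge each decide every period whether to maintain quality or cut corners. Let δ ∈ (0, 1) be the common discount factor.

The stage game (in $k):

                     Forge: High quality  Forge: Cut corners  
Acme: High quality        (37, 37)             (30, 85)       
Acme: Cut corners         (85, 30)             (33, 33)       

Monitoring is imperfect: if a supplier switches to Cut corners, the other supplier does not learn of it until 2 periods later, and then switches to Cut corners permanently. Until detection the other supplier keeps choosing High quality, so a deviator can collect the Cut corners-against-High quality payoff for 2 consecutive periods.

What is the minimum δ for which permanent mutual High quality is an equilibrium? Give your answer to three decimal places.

Deviating for the 2 undetected periods gains 85−37 = 48 per period over cooperation, then loses 37−33 = 4 per period forever once punishment starts.
Gain: 48(1 + δ + … + δ^1); loss: 4·δ^2/(1−δ).
No profitable deviation ⇔ 48(1−δ^2) ≤ 4·δ^2, i.e. δ^2 ≥ 48/(48+4) = 12/13.
Hence δ ≥ (12/13)^(1/2) ≈ 0.961.

0.961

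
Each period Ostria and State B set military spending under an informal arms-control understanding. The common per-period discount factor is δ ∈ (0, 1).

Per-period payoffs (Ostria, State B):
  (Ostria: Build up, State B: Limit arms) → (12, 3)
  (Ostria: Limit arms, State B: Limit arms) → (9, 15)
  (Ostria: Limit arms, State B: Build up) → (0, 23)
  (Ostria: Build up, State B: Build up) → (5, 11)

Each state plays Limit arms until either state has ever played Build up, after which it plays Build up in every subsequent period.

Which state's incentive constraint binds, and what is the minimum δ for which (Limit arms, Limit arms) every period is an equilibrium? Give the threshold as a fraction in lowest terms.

State B; δ ≥ 2/3

Ostria's threshold: (12−9)/(12−5) = 3/7.
State B's threshold: (23−15)/(23−11) = 2/3.
3/7 < 2/3, so State B binds and δ* = 2/3.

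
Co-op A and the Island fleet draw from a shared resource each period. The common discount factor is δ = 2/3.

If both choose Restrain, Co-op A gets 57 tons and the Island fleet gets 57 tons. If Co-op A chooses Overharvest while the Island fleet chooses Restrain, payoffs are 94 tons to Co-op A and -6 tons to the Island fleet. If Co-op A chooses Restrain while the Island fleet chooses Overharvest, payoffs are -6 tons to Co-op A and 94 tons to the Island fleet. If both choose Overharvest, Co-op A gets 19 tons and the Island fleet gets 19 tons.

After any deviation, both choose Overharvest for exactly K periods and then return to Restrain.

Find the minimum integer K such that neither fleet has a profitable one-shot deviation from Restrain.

IC: δ(1−δ^K)/(1−δ) ≥ (94−57)/(57−19) = 37/38.
With δ = 2/3: need 1 − δ^K ≥ 37/38·(1−2/3)/(2/3), i.e. δ^K ≤ 0.5132.
Since (2/3)^1 = 0.6667 and (2/3)^2 = 0.4444, the smallest such K is 2.

2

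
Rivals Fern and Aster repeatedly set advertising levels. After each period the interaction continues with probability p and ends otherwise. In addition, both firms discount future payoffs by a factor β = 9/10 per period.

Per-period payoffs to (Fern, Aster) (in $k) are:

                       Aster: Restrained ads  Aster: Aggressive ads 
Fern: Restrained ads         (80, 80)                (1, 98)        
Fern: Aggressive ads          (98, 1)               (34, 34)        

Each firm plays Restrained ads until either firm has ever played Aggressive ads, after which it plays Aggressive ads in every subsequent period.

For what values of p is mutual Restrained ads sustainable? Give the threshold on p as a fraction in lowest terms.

With continuation probability p and discount β, the effective per-period discount factor is βp.
Grim-trigger IC: βp ≥ (98−80)/(98−34) = 9/32.
So p ≥ (9/32)/(9/10) = 5/16.

5/16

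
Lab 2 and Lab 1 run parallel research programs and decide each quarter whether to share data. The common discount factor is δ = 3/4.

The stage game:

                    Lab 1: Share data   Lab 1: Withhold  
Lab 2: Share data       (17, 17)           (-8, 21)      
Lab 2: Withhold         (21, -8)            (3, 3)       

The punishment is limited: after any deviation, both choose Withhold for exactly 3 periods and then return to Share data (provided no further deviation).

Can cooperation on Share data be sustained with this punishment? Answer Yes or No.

Yes

IC: δ+…+δ^3 ≥ (21−17)/(17−3) = 2/7.
At δ = 3/4: partial sum = 1.7344 ≥ 0.2857. Cooperation sustainable.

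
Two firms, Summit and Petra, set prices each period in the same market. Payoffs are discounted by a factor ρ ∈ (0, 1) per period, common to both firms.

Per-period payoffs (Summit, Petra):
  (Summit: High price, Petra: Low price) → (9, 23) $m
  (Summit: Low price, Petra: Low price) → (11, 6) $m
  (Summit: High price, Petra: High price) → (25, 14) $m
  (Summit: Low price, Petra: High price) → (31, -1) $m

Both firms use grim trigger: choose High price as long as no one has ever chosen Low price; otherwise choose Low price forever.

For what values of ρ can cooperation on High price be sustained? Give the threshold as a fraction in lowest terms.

For Summit: deviation gain 31−25 = 6, per-period punishment loss 25−11 = 14. IC gives ρ ≥ 6/20 = 3/10.
For Petra: gain 9, loss 8 per period, so ρ ≥ 9/17.
The tighter constraint is Petra's, so cooperation needs ρ ≥ 9/17.

9/17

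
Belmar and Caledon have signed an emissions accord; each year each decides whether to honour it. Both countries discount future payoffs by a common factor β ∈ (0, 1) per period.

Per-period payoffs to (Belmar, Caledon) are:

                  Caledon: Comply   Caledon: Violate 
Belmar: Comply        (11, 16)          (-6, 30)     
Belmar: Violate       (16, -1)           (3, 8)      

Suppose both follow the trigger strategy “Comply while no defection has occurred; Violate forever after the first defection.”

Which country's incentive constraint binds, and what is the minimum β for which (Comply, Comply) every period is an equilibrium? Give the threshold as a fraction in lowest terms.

For Belmar: deviation gain 16−11 = 5, per-period punishment loss 11−3 = 8. IC gives β ≥ 5/13.
For Caledon: gain 14, loss 8 per period, so β ≥ 14/22 = 7/11.
The tighter constraint is Caledon's, so cooperation needs β ≥ 7/11.

Caledon; β ≥ 7/11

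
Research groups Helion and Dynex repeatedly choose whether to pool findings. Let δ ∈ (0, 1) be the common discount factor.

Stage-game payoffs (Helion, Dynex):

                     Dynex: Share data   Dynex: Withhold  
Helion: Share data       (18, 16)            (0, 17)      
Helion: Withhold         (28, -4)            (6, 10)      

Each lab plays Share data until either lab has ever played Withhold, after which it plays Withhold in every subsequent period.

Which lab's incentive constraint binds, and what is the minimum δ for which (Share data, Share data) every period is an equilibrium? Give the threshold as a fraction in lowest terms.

Helion; δ ≥ 5/11

For Helion: deviation gain 28−18 = 10, per-period punishment loss 18−6 = 12. IC gives δ ≥ 10/22 = 5/11.
For Dynex: gain 1, loss 6 per period, so δ ≥ 1/7.
The tighter constraint is Helion's, so cooperation needs δ ≥ 5/11.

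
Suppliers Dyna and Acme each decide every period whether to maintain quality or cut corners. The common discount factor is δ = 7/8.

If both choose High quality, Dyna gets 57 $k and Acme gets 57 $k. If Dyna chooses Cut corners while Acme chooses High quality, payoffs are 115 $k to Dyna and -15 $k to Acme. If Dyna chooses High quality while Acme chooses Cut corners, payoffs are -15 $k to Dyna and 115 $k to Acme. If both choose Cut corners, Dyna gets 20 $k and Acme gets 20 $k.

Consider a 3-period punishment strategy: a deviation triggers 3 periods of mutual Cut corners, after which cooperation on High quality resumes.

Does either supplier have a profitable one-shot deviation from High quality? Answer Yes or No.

A one-shot deviation gives 115 now, then 20 for 3 periods, then back to 57.
Gain from deviating: (115−57) today; loss: (57−20) in each of the next 3 periods.
No-deviation condition: (57−20)(δ+…+δ^3) ≥ 115−57, i.e. δ+…+δ^3 ≥ 58/37.
At δ = 7/8: δ+…+δ^3 = 2.3105 ≥ 1.5676.
So cooperation is sustainable.

No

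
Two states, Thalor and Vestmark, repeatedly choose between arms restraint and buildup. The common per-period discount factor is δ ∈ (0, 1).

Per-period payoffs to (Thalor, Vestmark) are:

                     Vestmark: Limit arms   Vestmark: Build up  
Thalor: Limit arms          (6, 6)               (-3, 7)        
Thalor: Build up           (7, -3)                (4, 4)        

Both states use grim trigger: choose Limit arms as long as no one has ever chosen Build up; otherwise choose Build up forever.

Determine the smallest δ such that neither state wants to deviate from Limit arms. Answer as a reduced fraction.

1/3

6/(1−δ) ≥ 7 + 4δ/(1−δ)
6 ≥ 7 − 3δ
δ ≥ 1/3.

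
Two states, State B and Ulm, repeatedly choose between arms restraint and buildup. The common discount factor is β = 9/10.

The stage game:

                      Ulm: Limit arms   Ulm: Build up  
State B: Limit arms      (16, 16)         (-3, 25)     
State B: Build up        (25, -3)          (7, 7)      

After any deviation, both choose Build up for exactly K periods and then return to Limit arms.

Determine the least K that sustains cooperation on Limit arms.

IC: β(1−β^K)/(1−β) ≥ (25−16)/(16−7) = 1.
With β = 9/10: need 1 − β^K ≥ 1·(1−9/10)/(9/10), i.e. β^K ≤ 0.8889.
Since (9/10)^1 = 0.9000 and (9/10)^2 = 0.8100, the smallest such K is 2.

2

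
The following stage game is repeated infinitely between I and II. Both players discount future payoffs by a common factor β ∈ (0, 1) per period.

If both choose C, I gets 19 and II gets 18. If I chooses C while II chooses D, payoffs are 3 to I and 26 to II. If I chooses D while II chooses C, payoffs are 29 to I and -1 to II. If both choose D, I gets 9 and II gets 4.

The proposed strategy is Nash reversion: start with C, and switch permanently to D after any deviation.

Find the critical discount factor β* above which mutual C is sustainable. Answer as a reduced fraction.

1/2

I: cooperation gives 19 each period; deviation gives 29 once then 9 forever.
  19/(1−β) ≥ 29 + 9β/(1−β) ⇒ β ≥ 10/20 = 1/2.
II: cooperation gives 18 each period; deviation gives 26 once then 4 forever.
  β ≥ 8/22 = 4/11.
Both must hold, so the binding constraint is I's: β ≥ 1/2.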